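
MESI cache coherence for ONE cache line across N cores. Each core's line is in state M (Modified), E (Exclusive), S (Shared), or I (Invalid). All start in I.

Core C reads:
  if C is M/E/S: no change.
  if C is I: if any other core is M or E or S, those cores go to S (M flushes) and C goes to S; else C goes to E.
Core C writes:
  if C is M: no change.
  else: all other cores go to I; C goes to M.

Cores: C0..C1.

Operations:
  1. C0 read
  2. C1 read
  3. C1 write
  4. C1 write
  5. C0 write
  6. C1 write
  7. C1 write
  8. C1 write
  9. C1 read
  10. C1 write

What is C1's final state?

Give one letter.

Op 1: C0 read [C0 read from I: no other sharers -> C0=E (exclusive)] -> [E,I]
Op 2: C1 read [C1 read from I: others=['C0=E'] -> C1=S, others downsized to S] -> [S,S]
Op 3: C1 write [C1 write: invalidate ['C0=S'] -> C1=M] -> [I,M]
Op 4: C1 write [C1 write: already M (modified), no change] -> [I,M]
Op 5: C0 write [C0 write: invalidate ['C1=M'] -> C0=M] -> [M,I]
Op 6: C1 write [C1 write: invalidate ['C0=M'] -> C1=M] -> [I,M]
Op 7: C1 write [C1 write: already M (modified), no change] -> [I,M]
Op 8: C1 write [C1 write: already M (modified), no change] -> [I,M]
Op 9: C1 read [C1 read: already in M, no change] -> [I,M]
Op 10: C1 write [C1 write: already M (modified), no change] -> [I,M]

Answer: M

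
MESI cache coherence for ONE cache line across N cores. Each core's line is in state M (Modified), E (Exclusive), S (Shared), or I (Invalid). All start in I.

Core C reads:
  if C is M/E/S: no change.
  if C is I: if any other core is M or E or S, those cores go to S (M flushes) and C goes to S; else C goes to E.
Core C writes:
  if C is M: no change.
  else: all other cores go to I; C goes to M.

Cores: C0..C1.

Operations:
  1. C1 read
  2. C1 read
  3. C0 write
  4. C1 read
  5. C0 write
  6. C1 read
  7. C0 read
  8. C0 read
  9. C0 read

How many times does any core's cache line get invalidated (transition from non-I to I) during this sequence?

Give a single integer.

Op 1: C1 read [C1 read from I: no other sharers -> C1=E (exclusive)] -> [I,E] (invalidations this op: 0; running total: 0)
Op 2: C1 read [C1 read: already in E, no change] -> [I,E] (invalidations this op: 0; running total: 0)
Op 3: C0 write [C0 write: invalidate ['C1=E'] -> C0=M] -> [M,I] (invalidations this op: 1; running total: 1)
Op 4: C1 read [C1 read from I: others=['C0=M'] -> C1=S, others downsized to S] -> [S,S] (invalidations this op: 0; running total: 1)
Op 5: C0 write [C0 write: invalidate ['C1=S'] -> C0=M] -> [M,I] (invalidations this op: 1; running total: 2)
Op 6: C1 read [C1 read from I: others=['C0=M'] -> C1=S, others downsized to S] -> [S,S] (invalidations this op: 0; running total: 2)
Op 7: C0 read [C0 read: already in S, no change] -> [S,S] (invalidations this op: 0; running total: 2)
Op 8: C0 read [C0 read: already in S, no change] -> [S,S] (invalidations this op: 0; running total: 2)
Op 9: C0 read [C0 read: already in S, no change] -> [S,S] (invalidations this op: 0; running total: 2)

Answer: 2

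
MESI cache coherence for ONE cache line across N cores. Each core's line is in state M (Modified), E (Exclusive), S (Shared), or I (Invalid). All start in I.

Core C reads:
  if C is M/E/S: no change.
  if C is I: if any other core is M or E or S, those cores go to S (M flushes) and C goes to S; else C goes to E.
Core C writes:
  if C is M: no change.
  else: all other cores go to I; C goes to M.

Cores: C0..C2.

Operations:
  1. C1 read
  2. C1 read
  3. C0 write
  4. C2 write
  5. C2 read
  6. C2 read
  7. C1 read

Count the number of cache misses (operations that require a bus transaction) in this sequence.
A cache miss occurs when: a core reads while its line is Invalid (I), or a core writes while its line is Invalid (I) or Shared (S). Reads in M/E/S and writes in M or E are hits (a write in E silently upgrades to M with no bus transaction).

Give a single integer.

Op 1: C1 read [C1 read from I: no other sharers -> C1=E (exclusive)] -> [I,E,I] [MISS #1: read from I]
Op 2: C1 read [C1 read: already in E, no change] -> [I,E,I] [hit: read from E]
Op 3: C0 write [C0 write: invalidate ['C1=E'] -> C0=M] -> [M,I,I] [MISS #2: write from I]
Op 4: C2 write [C2 write: invalidate ['C0=M'] -> C2=M] -> [I,I,M] [MISS #3: write from I]
Op 5: C2 read [C2 read: already in M, no change] -> [I,I,M] [hit: read from M]
Op 6: C2 read [C2 read: already in M, no change] -> [I,I,M] [hit: read from M]
Op 7: C1 read [C1 read from I: others=['C2=M'] -> C1=S, others downsized to S] -> [I,S,S] [MISS #4: read from I]

Answer: 4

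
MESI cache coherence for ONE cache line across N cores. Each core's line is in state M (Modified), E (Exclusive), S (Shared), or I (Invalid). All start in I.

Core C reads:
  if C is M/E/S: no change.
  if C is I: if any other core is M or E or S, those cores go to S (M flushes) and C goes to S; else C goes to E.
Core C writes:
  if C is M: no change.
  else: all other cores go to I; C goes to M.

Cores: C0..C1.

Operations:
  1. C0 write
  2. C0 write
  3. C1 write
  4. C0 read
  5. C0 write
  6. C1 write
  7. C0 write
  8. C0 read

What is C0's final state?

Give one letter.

Op 1: C0 write [C0 write: invalidate none -> C0=M] -> [M,I]
Op 2: C0 write [C0 write: already M (modified), no change] -> [M,I]
Op 3: C1 write [C1 write: invalidate ['C0=M'] -> C1=M] -> [I,M]
Op 4: C0 read [C0 read from I: others=['C1=M'] -> C0=S, others downsized to S] -> [S,S]
Op 5: C0 write [C0 write: invalidate ['C1=S'] -> C0=M] -> [M,I]
Op 6: C1 write [C1 write: invalidate ['C0=M'] -> C1=M] -> [I,M]
Op 7: C0 write [C0 write: invalidate ['C1=M'] -> C0=M] -> [M,I]
Op 8: C0 read [C0 read: already in M, no change] -> [M,I]

Answer: M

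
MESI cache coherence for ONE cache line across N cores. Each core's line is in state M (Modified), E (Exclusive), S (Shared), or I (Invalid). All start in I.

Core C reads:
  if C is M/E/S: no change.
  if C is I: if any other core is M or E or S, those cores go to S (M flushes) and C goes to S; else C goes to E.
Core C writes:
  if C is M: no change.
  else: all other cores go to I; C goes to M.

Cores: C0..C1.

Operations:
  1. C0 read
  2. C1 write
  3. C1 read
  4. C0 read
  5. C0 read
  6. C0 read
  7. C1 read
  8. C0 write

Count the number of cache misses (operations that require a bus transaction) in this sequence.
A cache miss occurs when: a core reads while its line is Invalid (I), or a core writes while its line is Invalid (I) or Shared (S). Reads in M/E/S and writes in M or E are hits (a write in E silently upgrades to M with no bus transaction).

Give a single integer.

Answer: 4

Derivation:
Op 1: C0 read [C0 read from I: no other sharers -> C0=E (exclusive)] -> [E,I] [MISS #1: read from I]
Op 2: C1 write [C1 write: invalidate ['C0=E'] -> C1=M] -> [I,M] [MISS #2: write from I]
Op 3: C1 read [C1 read: already in M, no change] -> [I,M] [hit: read from M]
Op 4: C0 read [C0 read from I: others=['C1=M'] -> C0=S, others downsized to S] -> [S,S] [MISS #3: read from I]
Op 5: C0 read [C0 read: already in S, no change] -> [S,S] [hit: read from S]
Op 6: C0 read [C0 read: already in S, no change] -> [S,S] [hit: read from S]
Op 7: C1 read [C1 read: already in S, no change] -> [S,S] [hit: read from S]
Op 8: C0 write [C0 write: invalidate ['C1=S'] -> C0=M] -> [M,I] [MISS #4: write from S]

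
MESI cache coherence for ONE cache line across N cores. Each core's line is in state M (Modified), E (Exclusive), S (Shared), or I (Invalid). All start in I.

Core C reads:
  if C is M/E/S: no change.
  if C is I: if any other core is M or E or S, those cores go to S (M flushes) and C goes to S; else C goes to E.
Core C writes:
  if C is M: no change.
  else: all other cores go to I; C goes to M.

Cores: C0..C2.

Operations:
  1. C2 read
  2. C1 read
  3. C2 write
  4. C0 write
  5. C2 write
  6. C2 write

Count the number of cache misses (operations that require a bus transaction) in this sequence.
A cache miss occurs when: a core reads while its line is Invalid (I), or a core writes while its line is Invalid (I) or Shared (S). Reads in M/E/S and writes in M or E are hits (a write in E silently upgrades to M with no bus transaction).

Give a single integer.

Op 1: C2 read [C2 read from I: no other sharers -> C2=E (exclusive)] -> [I,I,E] [MISS #1: read from I]
Op 2: C1 read [C1 read from I: others=['C2=E'] -> C1=S, others downsized to S] -> [I,S,S] [MISS #2: read from I]
Op 3: C2 write [C2 write: invalidate ['C1=S'] -> C2=M] -> [I,I,M] [MISS #3: write from S]
Op 4: C0 write [C0 write: invalidate ['C2=M'] -> C0=M] -> [M,I,I] [MISS #4: write from I]
Op 5: C2 write [C2 write: invalidate ['C0=M'] -> C2=M] -> [I,I,M] [MISS #5: write from I]
Op 6: C2 write [C2 write: already M (modified), no change] -> [I,I,M] [hit: write from M]

Answer: 5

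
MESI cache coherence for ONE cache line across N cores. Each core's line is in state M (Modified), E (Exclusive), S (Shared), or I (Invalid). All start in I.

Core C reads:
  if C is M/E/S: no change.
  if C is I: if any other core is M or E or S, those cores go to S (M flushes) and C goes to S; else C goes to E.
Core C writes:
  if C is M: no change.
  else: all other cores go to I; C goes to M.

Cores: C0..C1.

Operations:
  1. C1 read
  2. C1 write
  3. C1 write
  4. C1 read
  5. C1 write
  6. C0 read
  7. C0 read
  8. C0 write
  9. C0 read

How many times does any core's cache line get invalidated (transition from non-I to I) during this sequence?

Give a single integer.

Answer: 1

Derivation:
Op 1: C1 read [C1 read from I: no other sharers -> C1=E (exclusive)] -> [I,E] (invalidations this op: 0; running total: 0)
Op 2: C1 write [C1 write: invalidate none -> C1=M] -> [I,M] (invalidations this op: 0; running total: 0)
Op 3: C1 write [C1 write: already M (modified), no change] -> [I,M] (invalidations this op: 0; running total: 0)
Op 4: C1 read [C1 read: already in M, no change] -> [I,M] (invalidations this op: 0; running total: 0)
Op 5: C1 write [C1 write: already M (modified), no change] -> [I,M] (invalidations this op: 0; running total: 0)
Op 6: C0 read [C0 read from I: others=['C1=M'] -> C0=S, others downsized to S] -> [S,S] (invalidations this op: 0; running total: 0)
Op 7: C0 read [C0 read: already in S, no change] -> [S,S] (invalidations this op: 0; running total: 0)
Op 8: C0 write [C0 write: invalidate ['C1=S'] -> C0=M] -> [M,I] (invalidations this op: 1; running total: 1)
Op 9: C0 read [C0 read: already in M, no change] -> [M,I] (invalidations this op: 0; running total: 1)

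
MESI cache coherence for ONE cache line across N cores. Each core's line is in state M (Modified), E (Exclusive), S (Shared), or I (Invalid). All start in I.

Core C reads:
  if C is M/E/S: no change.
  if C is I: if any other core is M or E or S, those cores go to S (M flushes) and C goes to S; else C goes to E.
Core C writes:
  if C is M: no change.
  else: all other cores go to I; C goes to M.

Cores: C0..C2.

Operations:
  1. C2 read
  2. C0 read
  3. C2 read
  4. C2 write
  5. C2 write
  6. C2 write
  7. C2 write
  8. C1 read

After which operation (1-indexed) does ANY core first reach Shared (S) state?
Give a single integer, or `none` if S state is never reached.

Answer: 2

Derivation:
Op 1: C2 read [C2 read from I: no other sharers -> C2=E (exclusive)] -> [I,I,E]
Op 2: C0 read [C0 read from I: others=['C2=E'] -> C0=S, others downsized to S] -> [S,I,S]
  -> First S state at op 2; remaining ops need not be traced.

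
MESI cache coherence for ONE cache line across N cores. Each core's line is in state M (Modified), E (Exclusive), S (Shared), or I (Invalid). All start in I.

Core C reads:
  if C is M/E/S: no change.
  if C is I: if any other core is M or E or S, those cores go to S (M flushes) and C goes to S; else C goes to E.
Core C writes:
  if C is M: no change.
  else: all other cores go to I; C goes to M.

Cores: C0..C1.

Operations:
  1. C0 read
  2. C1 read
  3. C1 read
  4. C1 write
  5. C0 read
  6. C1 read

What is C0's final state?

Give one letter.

Answer: S

Derivation:
Op 1: C0 read [C0 read from I: no other sharers -> C0=E (exclusive)] -> [E,I]
Op 2: C1 read [C1 read from I: others=['C0=E'] -> C1=S, others downsized to S] -> [S,S]
Op 3: C1 read [C1 read: already in S, no change] -> [S,S]
Op 4: C1 write [C1 write: invalidate ['C0=S'] -> C1=M] -> [I,M]
Op 5: C0 read [C0 read from I: others=['C1=M'] -> C0=S, others downsized to S] -> [S,S]
Op 6: C1 read [C1 read: already in S, no change] -> [S,S]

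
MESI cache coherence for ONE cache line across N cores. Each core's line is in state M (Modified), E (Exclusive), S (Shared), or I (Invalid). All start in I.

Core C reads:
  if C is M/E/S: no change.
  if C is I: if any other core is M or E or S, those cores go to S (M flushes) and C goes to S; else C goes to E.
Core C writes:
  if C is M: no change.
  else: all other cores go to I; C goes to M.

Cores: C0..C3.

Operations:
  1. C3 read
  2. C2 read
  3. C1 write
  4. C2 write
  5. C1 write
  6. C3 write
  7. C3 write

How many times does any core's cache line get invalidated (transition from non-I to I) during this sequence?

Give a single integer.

Op 1: C3 read [C3 read from I: no other sharers -> C3=E (exclusive)] -> [I,I,I,E] (invalidations this op: 0; running total: 0)
Op 2: C2 read [C2 read from I: others=['C3=E'] -> C2=S, others downsized to S] -> [I,I,S,S] (invalidations this op: 0; running total: 0)
Op 3: C1 write [C1 write: invalidate ['C2=S', 'C3=S'] -> C1=M] -> [I,M,I,I] (invalidations this op: 2; running total: 2)
Op 4: C2 write [C2 write: invalidate ['C1=M'] -> C2=M] -> [I,I,M,I] (invalidations this op: 1; running total: 3)
Op 5: C1 write [C1 write: invalidate ['C2=M'] -> C1=M] -> [I,M,I,I] (invalidations this op: 1; running total: 4)
Op 6: C3 write [C3 write: invalidate ['C1=M'] -> C3=M] -> [I,I,I,M] (invalidations this op: 1; running total: 5)
Op 7: C3 write [C3 write: already M (modified), no change] -> [I,I,I,M] (invalidations this op: 0; running total: 5)

Answer: 5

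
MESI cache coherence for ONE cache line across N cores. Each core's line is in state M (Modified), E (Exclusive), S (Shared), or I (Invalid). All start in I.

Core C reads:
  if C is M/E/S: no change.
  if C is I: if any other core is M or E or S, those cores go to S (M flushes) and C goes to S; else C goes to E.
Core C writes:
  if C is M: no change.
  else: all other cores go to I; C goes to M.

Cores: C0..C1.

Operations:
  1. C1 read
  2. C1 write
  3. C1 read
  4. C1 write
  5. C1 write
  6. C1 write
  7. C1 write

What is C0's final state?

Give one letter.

Op 1: C1 read [C1 read from I: no other sharers -> C1=E (exclusive)] -> [I,E]
Op 2: C1 write [C1 write: invalidate none -> C1=M] -> [I,M]
Op 3: C1 read [C1 read: already in M, no change] -> [I,M]
Op 4: C1 write [C1 write: already M (modified), no change] -> [I,M]
Op 5: C1 write [C1 write: already M (modified), no change] -> [I,M]
Op 6: C1 write [C1 write: already M (modified), no change] -> [I,M]
Op 7: C1 write [C1 write: already M (modified), no change] -> [I,M]

Answer: I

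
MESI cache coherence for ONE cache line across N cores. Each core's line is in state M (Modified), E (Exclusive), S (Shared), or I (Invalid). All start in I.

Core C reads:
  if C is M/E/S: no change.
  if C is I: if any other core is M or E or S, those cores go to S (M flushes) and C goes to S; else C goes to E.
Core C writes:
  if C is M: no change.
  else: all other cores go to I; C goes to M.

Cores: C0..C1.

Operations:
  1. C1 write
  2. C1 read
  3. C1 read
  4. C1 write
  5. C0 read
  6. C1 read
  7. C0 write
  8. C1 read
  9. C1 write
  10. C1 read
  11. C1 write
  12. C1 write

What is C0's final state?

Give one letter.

Answer: I

Derivation:
Op 1: C1 write [C1 write: invalidate none -> C1=M] -> [I,M]
Op 2: C1 read [C1 read: already in M, no change] -> [I,M]
Op 3: C1 read [C1 read: already in M, no change] -> [I,M]
Op 4: C1 write [C1 write: already M (modified), no change] -> [I,M]
Op 5: C0 read [C0 read from I: others=['C1=M'] -> C0=S, others downsized to S] -> [S,S]
Op 6: C1 read [C1 read: already in S, no change] -> [S,S]
Op 7: C0 write [C0 write: invalidate ['C1=S'] -> C0=M] -> [M,I]
Op 8: C1 read [C1 read from I: others=['C0=M'] -> C1=S, others downsized to S] -> [S,S]
Op 9: C1 write [C1 write: invalidate ['C0=S'] -> C1=M] -> [I,M]
Op 10: C1 read [C1 read: already in M, no change] -> [I,M]
Op 11: C1 write [C1 write: already M (modified), no change] -> [I,M]
Op 12: C1 write [C1 write: already M (modified), no change] -> [I,M]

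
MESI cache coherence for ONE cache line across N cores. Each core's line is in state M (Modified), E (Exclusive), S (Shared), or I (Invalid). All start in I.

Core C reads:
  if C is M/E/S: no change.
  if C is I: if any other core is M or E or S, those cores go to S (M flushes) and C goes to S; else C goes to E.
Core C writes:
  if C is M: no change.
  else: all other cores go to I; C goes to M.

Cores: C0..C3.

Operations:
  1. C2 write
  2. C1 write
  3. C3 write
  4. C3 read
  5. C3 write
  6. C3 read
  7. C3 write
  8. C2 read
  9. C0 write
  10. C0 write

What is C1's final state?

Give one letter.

Op 1: C2 write [C2 write: invalidate none -> C2=M] -> [I,I,M,I]
Op 2: C1 write [C1 write: invalidate ['C2=M'] -> C1=M] -> [I,M,I,I]
Op 3: C3 write [C3 write: invalidate ['C1=M'] -> C3=M] -> [I,I,I,M]
Op 4: C3 read [C3 read: already in M, no change] -> [I,I,I,M]
Op 5: C3 write [C3 write: already M (modified), no change] -> [I,I,I,M]
Op 6: C3 read [C3 read: already in M, no change] -> [I,I,I,M]
Op 7: C3 write [C3 write: already M (modified), no change] -> [I,I,I,M]
Op 8: C2 read [C2 read from I: others=['C3=M'] -> C2=S, others downsized to S] -> [I,I,S,S]
Op 9: C0 write [C0 write: invalidate ['C2=S', 'C3=S'] -> C0=M] -> [M,I,I,I]
Op 10: C0 write [C0 write: already M (modified), no change] -> [M,I,I,I]

Answer: I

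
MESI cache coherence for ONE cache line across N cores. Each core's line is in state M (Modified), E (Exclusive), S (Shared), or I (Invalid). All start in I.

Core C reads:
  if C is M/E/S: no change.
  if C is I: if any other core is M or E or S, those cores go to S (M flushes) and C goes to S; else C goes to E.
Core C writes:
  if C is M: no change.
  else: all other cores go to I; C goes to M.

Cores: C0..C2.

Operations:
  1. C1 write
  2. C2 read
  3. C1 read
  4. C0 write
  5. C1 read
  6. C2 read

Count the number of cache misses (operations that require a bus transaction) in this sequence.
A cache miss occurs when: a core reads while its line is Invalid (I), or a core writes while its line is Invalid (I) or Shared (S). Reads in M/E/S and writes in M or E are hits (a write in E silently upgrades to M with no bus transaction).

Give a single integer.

Op 1: C1 write [C1 write: invalidate none -> C1=M] -> [I,M,I] [MISS #1: write from I]
Op 2: C2 read [C2 read from I: others=['C1=M'] -> C2=S, others downsized to S] -> [I,S,S] [MISS #2: read from I]
Op 3: C1 read [C1 read: already in S, no change] -> [I,S,S] [hit: read from S]
Op 4: C0 write [C0 write: invalidate ['C1=S', 'C2=S'] -> C0=M] -> [M,I,I] [MISS #3: write from I]
Op 5: C1 read [C1 read from I: others=['C0=M'] -> C1=S, others downsized to S] -> [S,S,I] [MISS #4: read from I]
Op 6: C2 read [C2 read from I: others=['C0=S', 'C1=S'] -> C2=S, others downsized to S] -> [S,S,S] [MISS #5: read from I]

Answer: 5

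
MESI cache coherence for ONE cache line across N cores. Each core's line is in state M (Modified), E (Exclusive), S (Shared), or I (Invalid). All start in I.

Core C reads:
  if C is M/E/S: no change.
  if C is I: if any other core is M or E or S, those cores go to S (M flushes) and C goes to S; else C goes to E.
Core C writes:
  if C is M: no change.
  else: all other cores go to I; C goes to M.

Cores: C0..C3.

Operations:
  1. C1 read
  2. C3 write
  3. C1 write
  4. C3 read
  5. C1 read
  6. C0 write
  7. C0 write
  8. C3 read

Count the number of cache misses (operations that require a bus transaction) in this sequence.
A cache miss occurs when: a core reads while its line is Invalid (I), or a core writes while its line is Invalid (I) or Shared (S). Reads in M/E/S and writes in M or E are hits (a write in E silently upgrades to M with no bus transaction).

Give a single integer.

Op 1: C1 read [C1 read from I: no other sharers -> C1=E (exclusive)] -> [I,E,I,I] [MISS #1: read from I]
Op 2: C3 write [C3 write: invalidate ['C1=E'] -> C3=M] -> [I,I,I,M] [MISS #2: write from I]
Op 3: C1 write [C1 write: invalidate ['C3=M'] -> C1=M] -> [I,M,I,I] [MISS #3: write from I]
Op 4: C3 read [C3 read from I: others=['C1=M'] -> C3=S, others downsized to S] -> [I,S,I,S] [MISS #4: read from I]
Op 5: C1 read [C1 read: already in S, no change] -> [I,S,I,S] [hit: read from S]
Op 6: C0 write [C0 write: invalidate ['C1=S', 'C3=S'] -> C0=M] -> [M,I,I,I] [MISS #5: write from I]
Op 7: C0 write [C0 write: already M (modified), no change] -> [M,I,I,I] [hit: write from M]
Op 8: C3 read [C3 read from I: others=['C0=M'] -> C3=S, others downsized to S] -> [S,I,I,S] [MISS #6: read from I]

Answer: 6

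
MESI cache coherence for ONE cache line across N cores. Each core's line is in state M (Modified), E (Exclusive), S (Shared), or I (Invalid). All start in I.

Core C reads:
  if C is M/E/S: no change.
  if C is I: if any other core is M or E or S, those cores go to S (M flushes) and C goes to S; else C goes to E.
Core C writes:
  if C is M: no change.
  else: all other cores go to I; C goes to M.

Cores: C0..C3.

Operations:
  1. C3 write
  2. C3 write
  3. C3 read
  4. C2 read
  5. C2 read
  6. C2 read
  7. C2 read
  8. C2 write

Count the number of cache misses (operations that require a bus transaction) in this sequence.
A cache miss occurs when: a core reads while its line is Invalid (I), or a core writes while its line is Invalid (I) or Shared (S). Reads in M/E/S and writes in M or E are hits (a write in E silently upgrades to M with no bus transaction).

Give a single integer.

Answer: 3

Derivation:
Op 1: C3 write [C3 write: invalidate none -> C3=M] -> [I,I,I,M] [MISS #1: write from I]
Op 2: C3 write [C3 write: already M (modified), no change] -> [I,I,I,M] [hit: write from M]
Op 3: C3 read [C3 read: already in M, no change] -> [I,I,I,M] [hit: read from M]
Op 4: C2 read [C2 read from I: others=['C3=M'] -> C2=S, others downsized to S] -> [I,I,S,S] [MISS #2: read from I]
Op 5: C2 read [C2 read: already in S, no change] -> [I,I,S,S] [hit: read from S]
Op 6: C2 read [C2 read: already in S, no change] -> [I,I,S,S] [hit: read from S]
Op 7: C2 read [C2 read: already in S, no change] -> [I,I,S,S] [hit: read from S]
Op 8: C2 write [C2 write: invalidate ['C3=S'] -> C2=M] -> [I,I,M,I] [MISS #3: write from S]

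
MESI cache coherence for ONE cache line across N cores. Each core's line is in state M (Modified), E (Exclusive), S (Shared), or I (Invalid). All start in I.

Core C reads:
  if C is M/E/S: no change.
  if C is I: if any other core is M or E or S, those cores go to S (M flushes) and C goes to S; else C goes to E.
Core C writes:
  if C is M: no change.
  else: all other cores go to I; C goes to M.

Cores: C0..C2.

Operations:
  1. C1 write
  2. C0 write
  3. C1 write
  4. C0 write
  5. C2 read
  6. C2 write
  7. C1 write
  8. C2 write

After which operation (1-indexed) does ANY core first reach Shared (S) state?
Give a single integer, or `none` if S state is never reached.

Op 1: C1 write [C1 write: invalidate none -> C1=M] -> [I,M,I]
Op 2: C0 write [C0 write: invalidate ['C1=M'] -> C0=M] -> [M,I,I]
Op 3: C1 write [C1 write: invalidate ['C0=M'] -> C1=M] -> [I,M,I]
Op 4: C0 write [C0 write: invalidate ['C1=M'] -> C0=M] -> [M,I,I]
Op 5: C2 read [C2 read from I: others=['C0=M'] -> C2=S, others downsized to S] -> [S,I,S]
  -> First S state at op 5; remaining ops need not be traced.

Answer: 5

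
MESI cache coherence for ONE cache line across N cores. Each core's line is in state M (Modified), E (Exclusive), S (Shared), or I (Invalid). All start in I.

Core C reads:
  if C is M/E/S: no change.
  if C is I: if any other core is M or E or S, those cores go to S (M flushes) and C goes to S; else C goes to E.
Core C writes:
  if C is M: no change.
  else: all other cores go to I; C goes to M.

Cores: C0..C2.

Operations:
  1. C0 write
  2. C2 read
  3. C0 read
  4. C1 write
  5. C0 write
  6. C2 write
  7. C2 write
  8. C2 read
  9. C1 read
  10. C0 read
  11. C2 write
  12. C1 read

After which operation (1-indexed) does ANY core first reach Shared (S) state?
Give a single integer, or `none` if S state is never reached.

Op 1: C0 write [C0 write: invalidate none -> C0=M] -> [M,I,I]
Op 2: C2 read [C2 read from I: others=['C0=M'] -> C2=S, others downsized to S] -> [S,I,S]
  -> First S state at op 2; remaining ops need not be traced.

Answer: 2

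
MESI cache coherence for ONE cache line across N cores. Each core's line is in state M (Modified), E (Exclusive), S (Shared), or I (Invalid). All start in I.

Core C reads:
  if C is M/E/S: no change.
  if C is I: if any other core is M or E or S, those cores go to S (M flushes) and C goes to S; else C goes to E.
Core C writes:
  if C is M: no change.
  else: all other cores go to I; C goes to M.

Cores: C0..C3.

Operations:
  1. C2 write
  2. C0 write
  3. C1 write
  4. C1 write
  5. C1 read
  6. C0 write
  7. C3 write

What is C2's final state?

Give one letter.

Answer: I

Derivation:
Op 1: C2 write [C2 write: invalidate none -> C2=M] -> [I,I,M,I]
Op 2: C0 write [C0 write: invalidate ['C2=M'] -> C0=M] -> [M,I,I,I]
Op 3: C1 write [C1 write: invalidate ['C0=M'] -> C1=M] -> [I,M,I,I]
Op 4: C1 write [C1 write: already M (modified), no change] -> [I,M,I,I]
Op 5: C1 read [C1 read: already in M, no change] -> [I,M,I,I]
Op 6: C0 write [C0 write: invalidate ['C1=M'] -> C0=M] -> [M,I,I,I]
Op 7: C3 write [C3 write: invalidate ['C0=M'] -> C3=M] -> [I,I,I,M]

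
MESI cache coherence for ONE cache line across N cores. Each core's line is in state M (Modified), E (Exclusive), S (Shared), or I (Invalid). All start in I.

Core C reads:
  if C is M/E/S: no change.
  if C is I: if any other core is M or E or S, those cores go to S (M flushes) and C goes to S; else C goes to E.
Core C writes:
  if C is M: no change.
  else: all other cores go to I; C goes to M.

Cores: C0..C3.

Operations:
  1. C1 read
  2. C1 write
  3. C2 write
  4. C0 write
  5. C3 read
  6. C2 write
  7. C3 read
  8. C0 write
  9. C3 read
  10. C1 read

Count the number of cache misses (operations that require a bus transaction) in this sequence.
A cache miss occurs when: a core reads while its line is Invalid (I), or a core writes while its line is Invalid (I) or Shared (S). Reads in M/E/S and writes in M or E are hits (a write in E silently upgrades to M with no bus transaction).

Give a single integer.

Op 1: C1 read [C1 read from I: no other sharers -> C1=E (exclusive)] -> [I,E,I,I] [MISS #1: read from I]
Op 2: C1 write [C1 write: invalidate none -> C1=M] -> [I,M,I,I] [hit: write from E is a silent E->M upgrade, no bus transaction]
Op 3: C2 write [C2 write: invalidate ['C1=M'] -> C2=M] -> [I,I,M,I] [MISS #2: write from I]
Op 4: C0 write [C0 write: invalidate ['C2=M'] -> C0=M] -> [M,I,I,I] [MISS #3: write from I]
Op 5: C3 read [C3 read from I: others=['C0=M'] -> C3=S, others downsized to S] -> [S,I,I,S] [MISS #4: read from I]
Op 6: C2 write [C2 write: invalidate ['C0=S', 'C3=S'] -> C2=M] -> [I,I,M,I] [MISS #5: write from I]
Op 7: C3 read [C3 read from I: others=['C2=M'] -> C3=S, others downsized to S] -> [I,I,S,S] [MISS #6: read from I]
Op 8: C0 write [C0 write: invalidate ['C2=S', 'C3=S'] -> C0=M] -> [M,I,I,I] [MISS #7: write from I]
Op 9: C3 read [C3 read from I: others=['C0=M'] -> C3=S, others downsized to S] -> [S,I,I,S] [MISS #8: read from I]
Op 10: C1 read [C1 read from I: others=['C0=S', 'C3=S'] -> C1=S, others downsized to S] -> [S,S,I,S] [MISS #9: read from I]

Answer: 9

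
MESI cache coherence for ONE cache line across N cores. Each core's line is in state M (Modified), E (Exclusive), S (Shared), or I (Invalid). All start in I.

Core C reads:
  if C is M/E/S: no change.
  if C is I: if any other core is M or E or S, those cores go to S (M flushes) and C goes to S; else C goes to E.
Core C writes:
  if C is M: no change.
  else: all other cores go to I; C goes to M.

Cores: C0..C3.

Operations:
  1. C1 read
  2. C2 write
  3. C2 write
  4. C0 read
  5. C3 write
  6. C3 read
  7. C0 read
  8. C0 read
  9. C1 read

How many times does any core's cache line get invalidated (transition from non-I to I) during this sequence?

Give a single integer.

Op 1: C1 read [C1 read from I: no other sharers -> C1=E (exclusive)] -> [I,E,I,I] (invalidations this op: 0; running total: 0)
Op 2: C2 write [C2 write: invalidate ['C1=E'] -> C2=M] -> [I,I,M,I] (invalidations this op: 1; running total: 1)
Op 3: C2 write [C2 write: already M (modified), no change] -> [I,I,M,I] (invalidations this op: 0; running total: 1)
Op 4: C0 read [C0 read from I: others=['C2=M'] -> C0=S, others downsized to S] -> [S,I,S,I] (invalidations this op: 0; running total: 1)
Op 5: C3 write [C3 write: invalidate ['C0=S', 'C2=S'] -> C3=M] -> [I,I,I,M] (invalidations this op: 2; running total: 3)
Op 6: C3 read [C3 read: already in M, no change] -> [I,I,I,M] (invalidations this op: 0; running total: 3)
Op 7: C0 read [C0 read from I: others=['C3=M'] -> C0=S, others downsized to S] -> [S,I,I,S] (invalidations this op: 0; running total: 3)
Op 8: C0 read [C0 read: already in S, no change] -> [S,I,I,S] (invalidations this op: 0; running total: 3)
Op 9: C1 read [C1 read from I: others=['C0=S', 'C3=S'] -> C1=S, others downsized to S] -> [S,S,I,S] (invalidations this op: 0; running total: 3)

Answer: 3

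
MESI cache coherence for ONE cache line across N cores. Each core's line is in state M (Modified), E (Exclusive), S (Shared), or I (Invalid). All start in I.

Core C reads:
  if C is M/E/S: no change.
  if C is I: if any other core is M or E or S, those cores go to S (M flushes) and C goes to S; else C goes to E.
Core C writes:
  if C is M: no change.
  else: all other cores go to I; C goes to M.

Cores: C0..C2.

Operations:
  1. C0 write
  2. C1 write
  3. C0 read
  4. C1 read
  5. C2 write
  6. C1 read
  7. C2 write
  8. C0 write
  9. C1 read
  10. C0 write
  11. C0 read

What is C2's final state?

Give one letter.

Op 1: C0 write [C0 write: invalidate none -> C0=M] -> [M,I,I]
Op 2: C1 write [C1 write: invalidate ['C0=M'] -> C1=M] -> [I,M,I]
Op 3: C0 read [C0 read from I: others=['C1=M'] -> C0=S, others downsized to S] -> [S,S,I]
Op 4: C1 read [C1 read: already in S, no change] -> [S,S,I]
Op 5: C2 write [C2 write: invalidate ['C0=S', 'C1=S'] -> C2=M] -> [I,I,M]
Op 6: C1 read [C1 read from I: others=['C2=M'] -> C1=S, others downsized to S] -> [I,S,S]
Op 7: C2 write [C2 write: invalidate ['C1=S'] -> C2=M] -> [I,I,M]
Op 8: C0 write [C0 write: invalidate ['C2=M'] -> C0=M] -> [M,I,I]
Op 9: C1 read [C1 read from I: others=['C0=M'] -> C1=S, others downsized to S] -> [S,S,I]
Op 10: C0 write [C0 write: invalidate ['C1=S'] -> C0=M] -> [M,I,I]
Op 11: C0 read [C0 read: already in M, no change] -> [M,I,I]

Answer: I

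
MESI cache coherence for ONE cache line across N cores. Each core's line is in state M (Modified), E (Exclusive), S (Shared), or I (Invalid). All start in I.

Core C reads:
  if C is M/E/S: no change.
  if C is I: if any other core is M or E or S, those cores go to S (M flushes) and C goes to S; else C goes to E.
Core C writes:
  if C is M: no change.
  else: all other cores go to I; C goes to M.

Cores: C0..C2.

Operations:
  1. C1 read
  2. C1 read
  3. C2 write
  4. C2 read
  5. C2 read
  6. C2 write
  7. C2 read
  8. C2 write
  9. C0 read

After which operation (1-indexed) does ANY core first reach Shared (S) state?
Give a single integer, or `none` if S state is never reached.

Op 1: C1 read [C1 read from I: no other sharers -> C1=E (exclusive)] -> [I,E,I]
Op 2: C1 read [C1 read: already in E, no change] -> [I,E,I]
Op 3: C2 write [C2 write: invalidate ['C1=E'] -> C2=M] -> [I,I,M]
Op 4: C2 read [C2 read: already in M, no change] -> [I,I,M]
Op 5: C2 read [C2 read: already in M, no change] -> [I,I,M]
Op 6: C2 write [C2 write: already M (modified), no change] -> [I,I,M]
Op 7: C2 read [C2 read: already in M, no change] -> [I,I,M]
Op 8: C2 write [C2 write: already M (modified), no change] -> [I,I,M]
Op 9: C0 read [C0 read from I: others=['C2=M'] -> C0=S, others downsized to S] -> [S,I,S]
  -> First S state at op 9; remaining ops need not be traced.

Answer: 9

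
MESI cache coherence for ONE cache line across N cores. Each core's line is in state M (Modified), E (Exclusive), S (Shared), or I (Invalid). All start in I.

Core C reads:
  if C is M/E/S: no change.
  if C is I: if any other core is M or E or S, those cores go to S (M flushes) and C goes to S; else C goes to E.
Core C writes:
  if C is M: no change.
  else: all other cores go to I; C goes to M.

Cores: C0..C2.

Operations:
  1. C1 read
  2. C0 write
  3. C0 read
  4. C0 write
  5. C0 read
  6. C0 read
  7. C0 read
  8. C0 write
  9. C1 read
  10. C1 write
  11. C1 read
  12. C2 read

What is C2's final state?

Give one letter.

Op 1: C1 read [C1 read from I: no other sharers -> C1=E (exclusive)] -> [I,E,I]
Op 2: C0 write [C0 write: invalidate ['C1=E'] -> C0=M] -> [M,I,I]
Op 3: C0 read [C0 read: already in M, no change] -> [M,I,I]
Op 4: C0 write [C0 write: already M (modified), no change] -> [M,I,I]
Op 5: C0 read [C0 read: already in M, no change] -> [M,I,I]
Op 6: C0 read [C0 read: already in M, no change] -> [M,I,I]
Op 7: C0 read [C0 read: already in M, no change] -> [M,I,I]
Op 8: C0 write [C0 write: already M (modified), no change] -> [M,I,I]
Op 9: C1 read [C1 read from I: others=['C0=M'] -> C1=S, others downsized to S] -> [S,S,I]
Op 10: C1 write [C1 write: invalidate ['C0=S'] -> C1=M] -> [I,M,I]
Op 11: C1 read [C1 read: already in M, no change] -> [I,M,I]
Op 12: C2 read [C2 read from I: others=['C1=M'] -> C2=S, others downsized to S] -> [I,S,S]

Answer: S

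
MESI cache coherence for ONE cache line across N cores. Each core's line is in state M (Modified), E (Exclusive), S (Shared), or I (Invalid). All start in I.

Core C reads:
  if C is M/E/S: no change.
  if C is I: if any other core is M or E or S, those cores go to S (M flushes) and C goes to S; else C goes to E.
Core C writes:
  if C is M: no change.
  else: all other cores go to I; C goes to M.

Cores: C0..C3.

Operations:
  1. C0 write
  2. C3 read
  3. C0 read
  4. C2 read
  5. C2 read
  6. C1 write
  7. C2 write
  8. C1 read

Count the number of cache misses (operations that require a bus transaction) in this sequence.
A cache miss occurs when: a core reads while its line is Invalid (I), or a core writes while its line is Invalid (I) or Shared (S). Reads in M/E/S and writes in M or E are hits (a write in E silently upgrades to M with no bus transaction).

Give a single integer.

Op 1: C0 write [C0 write: invalidate none -> C0=M] -> [M,I,I,I] [MISS #1: write from I]
Op 2: C3 read [C3 read from I: others=['C0=M'] -> C3=S, others downsized to S] -> [S,I,I,S] [MISS #2: read from I]
Op 3: C0 read [C0 read: already in S, no change] -> [S,I,I,S] [hit: read from S]
Op 4: C2 read [C2 read from I: others=['C0=S', 'C3=S'] -> C2=S, others downsized to S] -> [S,I,S,S] [MISS #3: read from I]
Op 5: C2 read [C2 read: already in S, no change] -> [S,I,S,S] [hit: read from S]
Op 6: C1 write [C1 write: invalidate ['C0=S', 'C2=S', 'C3=S'] -> C1=M] -> [I,M,I,I] [MISS #4: write from I]
Op 7: C2 write [C2 write: invalidate ['C1=M'] -> C2=M] -> [I,I,M,I] [MISS #5: write from I]
Op 8: C1 read [C1 read from I: others=['C2=M'] -> C1=S, others downsized to S] -> [I,S,S,I] [MISS #6: read from I]

Answer: 6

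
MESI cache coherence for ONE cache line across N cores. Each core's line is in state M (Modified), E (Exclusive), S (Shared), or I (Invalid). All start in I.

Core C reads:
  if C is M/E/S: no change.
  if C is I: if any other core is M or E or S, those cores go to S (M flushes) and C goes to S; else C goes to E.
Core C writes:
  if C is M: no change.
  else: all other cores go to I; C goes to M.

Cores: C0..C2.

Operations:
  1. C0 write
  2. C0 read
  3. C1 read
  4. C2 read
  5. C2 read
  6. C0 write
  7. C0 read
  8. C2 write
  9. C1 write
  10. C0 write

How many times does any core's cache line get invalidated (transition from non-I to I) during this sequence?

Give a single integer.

Answer: 5

Derivation:
Op 1: C0 write [C0 write: invalidate none -> C0=M] -> [M,I,I] (invalidations this op: 0; running total: 0)
Op 2: C0 read [C0 read: already in M, no change] -> [M,I,I] (invalidations this op: 0; running total: 0)
Op 3: C1 read [C1 read from I: others=['C0=M'] -> C1=S, others downsized to S] -> [S,S,I] (invalidations this op: 0; running total: 0)
Op 4: C2 read [C2 read from I: others=['C0=S', 'C1=S'] -> C2=S, others downsized to S] -> [S,S,S] (invalidations this op: 0; running total: 0)
Op 5: C2 read [C2 read: already in S, no change] -> [S,S,S] (invalidations this op: 0; running total: 0)
Op 6: C0 write [C0 write: invalidate ['C1=S', 'C2=S'] -> C0=M] -> [M,I,I] (invalidations this op: 2; running total: 2)
Op 7: C0 read [C0 read: already in M, no change] -> [M,I,I] (invalidations this op: 0; running total: 2)
Op 8: C2 write [C2 write: invalidate ['C0=M'] -> C2=M] -> [I,I,M] (invalidations this op: 1; running total: 3)
Op 9: C1 write [C1 write: invalidate ['C2=M'] -> C1=M] -> [I,M,I] (invalidations this op: 1; running total: 4)
Op 10: C0 write [C0 write: invalidate ['C1=M'] -> C0=M] -> [M,I,I] (invalidations this op: 1; running total: 5)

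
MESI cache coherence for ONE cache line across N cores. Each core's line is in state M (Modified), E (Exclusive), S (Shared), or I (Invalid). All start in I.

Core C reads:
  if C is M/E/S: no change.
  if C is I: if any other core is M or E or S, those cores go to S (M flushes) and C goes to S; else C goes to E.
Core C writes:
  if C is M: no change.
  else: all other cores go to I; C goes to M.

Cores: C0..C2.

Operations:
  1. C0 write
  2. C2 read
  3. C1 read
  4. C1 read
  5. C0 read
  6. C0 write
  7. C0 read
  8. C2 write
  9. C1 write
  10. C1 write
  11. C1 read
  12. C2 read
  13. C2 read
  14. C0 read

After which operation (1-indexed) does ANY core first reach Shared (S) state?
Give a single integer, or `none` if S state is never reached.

Op 1: C0 write [C0 write: invalidate none -> C0=M] -> [M,I,I]
Op 2: C2 read [C2 read from I: others=['C0=M'] -> C2=S, others downsized to S] -> [S,I,S]
  -> First S state at op 2; remaining ops need not be traced.

Answer: 2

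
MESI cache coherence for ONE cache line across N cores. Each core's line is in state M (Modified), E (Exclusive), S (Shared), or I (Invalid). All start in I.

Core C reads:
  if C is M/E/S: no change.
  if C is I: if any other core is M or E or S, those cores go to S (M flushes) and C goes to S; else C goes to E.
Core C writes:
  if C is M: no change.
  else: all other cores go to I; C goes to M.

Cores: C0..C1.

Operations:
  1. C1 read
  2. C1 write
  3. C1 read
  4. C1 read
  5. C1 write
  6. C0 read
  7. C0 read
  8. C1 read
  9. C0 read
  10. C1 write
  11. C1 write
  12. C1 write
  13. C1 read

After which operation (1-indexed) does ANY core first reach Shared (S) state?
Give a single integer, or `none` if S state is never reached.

Answer: 6

Derivation:
Op 1: C1 read [C1 read from I: no other sharers -> C1=E (exclusive)] -> [I,E]
Op 2: C1 write [C1 write: invalidate none -> C1=M] -> [I,M]
Op 3: C1 read [C1 read: already in M, no change] -> [I,M]
Op 4: C1 read [C1 read: already in M, no change] -> [I,M]
Op 5: C1 write [C1 write: already M (modified), no change] -> [I,M]
Op 6: C0 read [C0 read from I: others=['C1=M'] -> C0=S, others downsized to S] -> [S,S]
  -> First S state at op 6; remaining ops need not be traced.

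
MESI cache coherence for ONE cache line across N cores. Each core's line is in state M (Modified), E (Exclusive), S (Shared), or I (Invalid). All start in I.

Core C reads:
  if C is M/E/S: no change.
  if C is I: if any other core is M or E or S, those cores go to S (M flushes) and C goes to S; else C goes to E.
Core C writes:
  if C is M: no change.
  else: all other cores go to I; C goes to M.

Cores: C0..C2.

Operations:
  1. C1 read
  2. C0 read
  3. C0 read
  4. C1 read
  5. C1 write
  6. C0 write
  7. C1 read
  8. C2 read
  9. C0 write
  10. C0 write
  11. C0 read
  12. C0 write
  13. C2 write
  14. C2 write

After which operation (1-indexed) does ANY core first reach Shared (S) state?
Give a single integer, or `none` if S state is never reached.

Answer: 2

Derivation:
Op 1: C1 read [C1 read from I: no other sharers -> C1=E (exclusive)] -> [I,E,I]
Op 2: C0 read [C0 read from I: others=['C1=E'] -> C0=S, others downsized to S] -> [S,S,I]
  -> First S state at op 2; remaining ops need not be traced.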